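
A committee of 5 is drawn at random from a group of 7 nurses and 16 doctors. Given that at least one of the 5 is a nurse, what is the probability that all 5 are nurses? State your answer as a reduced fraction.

3/4183

Work in counts. Selections with at least one nurse: C(23,5) − C(16,5) = 33649 − 4368 = 29281.
Of those, selections where all 5 are nurses: C(7,5) = 21.
Conditional probability = 21/29281 = 3/4183.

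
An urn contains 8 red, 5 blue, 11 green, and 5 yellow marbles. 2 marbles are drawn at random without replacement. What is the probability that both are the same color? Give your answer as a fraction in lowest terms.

103/406

There are C(29,2) = 406 ways to draw 2 marbles.
All same color: C(8,2) + C(5,2) + C(11,2) + C(5,2) = 28 + 10 + 55 + 10 = 103.
Probability = 103/406.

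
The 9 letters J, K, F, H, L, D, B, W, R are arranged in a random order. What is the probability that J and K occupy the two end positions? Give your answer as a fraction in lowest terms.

1/36

There are 9! = 362880 arrangements.
Place J and K at the ends in 2 ways, arrange the remaining 7 in 7! = 5040 ways: 2·5040 = 10080.
Probability = 10080/362880 = 1/36.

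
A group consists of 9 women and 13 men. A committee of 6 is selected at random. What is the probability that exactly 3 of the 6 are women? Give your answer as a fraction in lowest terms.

Total number of selections: C(22,6) = 74613.
Selections with exactly 3 women: choose 3 of the 9 women and 3 of the 13 men, C(9,3)·C(13,3) = 84·286 = 24024.
Probability = 24024/74613 = 104/323.

104/323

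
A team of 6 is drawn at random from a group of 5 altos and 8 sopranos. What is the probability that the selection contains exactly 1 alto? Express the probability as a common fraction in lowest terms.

70/429

There are C(13,6) = 1716 ways to choose 6 from 13.
Selections with exactly 1 alto: choose 1 of the 5 altos and 5 of the 8 sopranos, C(5,1)·C(8,5) = 5·56 = 280.
Probability = 280/1716 = 70/429.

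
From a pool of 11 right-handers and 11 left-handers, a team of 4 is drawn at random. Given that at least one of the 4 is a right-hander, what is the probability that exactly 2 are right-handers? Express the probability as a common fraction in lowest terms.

Work in counts. Selections with at least one right-hander: C(22,4) − C(11,4) = 7315 − 330 = 6985.
Of those, selections where exactly 2 are right-handers: C(11,2)·C(11,2) = 55·55 = 3025.
Conditional probability = 3025/6985 = 55/127.

55/127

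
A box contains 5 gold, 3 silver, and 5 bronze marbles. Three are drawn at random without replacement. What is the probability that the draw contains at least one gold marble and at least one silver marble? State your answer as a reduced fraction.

There are C(13,3) = 286 possible draws.
By inclusion-exclusion on the complements, draws missing all gold or all silver: C(8,3) + C(10,3) − C(5,3) = 56 + 120 − 10 = 166.
So draws with at least one of each: 286 − 166 = 120, probability 120/286 = 60/143.

60/143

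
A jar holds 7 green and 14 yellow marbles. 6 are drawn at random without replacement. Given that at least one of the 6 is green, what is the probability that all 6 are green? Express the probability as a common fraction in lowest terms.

Work in counts. Selections with at least one green: C(21,6) − C(14,6) = 54264 − 3003 = 51261.
Of those, selections where all 6 are green: C(7,6) = 7.
Conditional probability = 7/51261 = 1/7323.

1/7323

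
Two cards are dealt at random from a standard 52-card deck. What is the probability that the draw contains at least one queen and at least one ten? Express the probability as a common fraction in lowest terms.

8/663

There are C(52,2) = 1326 possible draws.
By inclusion-exclusion on the complements, draws missing all queens or all tens: C(48,2) + C(48,2) − C(44,2) = 1128 + 1128 − 946 = 1310.
So draws with at least one of each: 1326 − 1310 = 16, probability 16/1326 = 8/663.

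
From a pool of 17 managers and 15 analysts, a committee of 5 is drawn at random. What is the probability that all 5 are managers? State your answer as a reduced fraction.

There are C(32,5) = 201376 possible selections.
Selections with all managers: C(17,5) = 6188.
Probability = 6188/201376 = 221/7192.

221/7192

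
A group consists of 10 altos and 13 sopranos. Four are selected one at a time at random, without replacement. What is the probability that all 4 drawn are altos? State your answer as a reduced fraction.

Multiply the conditional probabilities at each draw: 10/23 · 9/22 · 8/21 · 7/20 = 5040/212520 = 6/253.

6/253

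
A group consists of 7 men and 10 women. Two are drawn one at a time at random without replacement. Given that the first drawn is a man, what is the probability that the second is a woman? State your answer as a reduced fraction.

After removing one man, 16 remain: 6 men and 10 women.
So the probability the next is a woman is 10/16 = 5/8.

5/8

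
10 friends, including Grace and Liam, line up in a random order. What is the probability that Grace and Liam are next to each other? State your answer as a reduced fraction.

1/5

There are 10! = 3628800 arrangements.
Treat Grace and Liam as a block: 9! arrangements of the blocks × 2 orders within the block = 2·362880 = 725760.
Probability = 725760/3628800 = 1/5.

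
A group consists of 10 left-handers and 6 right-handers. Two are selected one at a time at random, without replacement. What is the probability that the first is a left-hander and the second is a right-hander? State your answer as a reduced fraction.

1/4

Multiply the conditional probabilities at each draw: 10/16 · 6/15 = 60/240 = 1/4.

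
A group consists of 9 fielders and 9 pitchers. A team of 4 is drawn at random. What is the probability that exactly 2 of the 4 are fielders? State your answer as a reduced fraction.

36/85

Total number of selections: C(18,4) = 3060.
Selections with exactly 2 fielders: choose 2 of the 9 fielders and 2 of the 9 pitchers, C(9,2)·C(9,2) = 36·36 = 1296.
Probability = 1296/3060 = 36/85.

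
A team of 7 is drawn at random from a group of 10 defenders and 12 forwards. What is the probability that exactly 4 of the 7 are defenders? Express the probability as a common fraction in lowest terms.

175/646

The sample space is all 7-subsets of the 22: C(22,7) = 170544.
Selections with exactly 4 defenders: choose 4 of the 10 defenders and 3 of the 12 forwards, C(10,4)·C(12,3) = 210·220 = 46200.
Probability = 46200/170544 = 175/646.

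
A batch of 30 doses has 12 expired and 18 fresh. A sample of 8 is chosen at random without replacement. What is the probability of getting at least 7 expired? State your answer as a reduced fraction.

There are C(30,8) = 5852925 ways to choose the 8.
Favorable selections (at least 7 expired): C(12,7)·C(18,1) + C(12,8)·C(18,0) = 14256 + 495 = 14751.
Probability = 14751/5852925 = 1639/650325.

1639/650325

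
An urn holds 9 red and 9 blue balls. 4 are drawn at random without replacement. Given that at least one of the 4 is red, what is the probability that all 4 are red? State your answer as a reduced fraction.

7/163

Work in counts. Selections with at least one red: C(18,4) − C(9,4) = 3060 − 126 = 2934.
Of those, selections where all 4 are red: C(9,4) = 126.
Conditional probability = 126/2934 = 7/163.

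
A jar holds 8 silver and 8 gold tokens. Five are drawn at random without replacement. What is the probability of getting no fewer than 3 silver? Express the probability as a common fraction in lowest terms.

Total selections: C(16,5) = 4368.
Favorable selections (no fewer than 3 silver): C(8,3)·C(8,2) + C(8,4)·C(8,1) + C(8,5)·C(8,0) = 1568 + 560 + 56 = 2184.
Probability = 2184/4368 = 1/2.

1/2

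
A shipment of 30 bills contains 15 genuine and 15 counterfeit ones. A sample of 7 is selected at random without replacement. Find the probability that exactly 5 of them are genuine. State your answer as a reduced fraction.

539/3480

The sample space is all 7-subsets of the 30: C(30,7) = 2035800.
Selections with exactly 5 genuine: choose 5 of the 15 genuine and 2 of the 15 counterfeit, C(15,5)·C(15,2) = 3003·105 = 315315.
Probability = 315315/2035800 = 539/3480.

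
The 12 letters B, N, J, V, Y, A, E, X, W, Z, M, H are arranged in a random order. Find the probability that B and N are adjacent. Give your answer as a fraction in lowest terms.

There are 12! = 479001600 arrangements.
Treat B and N as a block: 11! arrangements of the blocks × 2 orders within the block = 2·39916800 = 79833600.
Probability = 79833600/479001600 = 1/6.

1/6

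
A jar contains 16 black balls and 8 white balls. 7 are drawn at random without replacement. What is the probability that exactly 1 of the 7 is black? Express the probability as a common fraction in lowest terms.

The sample space is all 7-subsets of the 24: C(24,7) = 346104.
Selections with exactly 1 black: choose 1 of the 16 black and 6 of the 8 white, C(16,1)·C(8,6) = 16·28 = 448.
Probability = 448/346104 = 56/43263.

56/43263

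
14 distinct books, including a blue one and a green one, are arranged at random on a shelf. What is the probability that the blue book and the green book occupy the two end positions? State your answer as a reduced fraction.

1/91

There are 14! = 87178291200 arrangements.
Place the blue book and the green book at the ends in 2 ways, arrange the remaining 12 in 12! = 479001600 ways: 2·479001600 = 958003200.
Probability = 958003200/87178291200 = 1/91.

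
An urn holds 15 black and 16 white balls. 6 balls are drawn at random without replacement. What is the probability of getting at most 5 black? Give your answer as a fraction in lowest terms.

8036/8091

Total selections: C(31,6) = 736281.
The complement is exactly 6 black: C(15,6)·C(16,0) = 5005.
Probability = 1 − 5005/736281 = 731276/736281 = 8036/8091.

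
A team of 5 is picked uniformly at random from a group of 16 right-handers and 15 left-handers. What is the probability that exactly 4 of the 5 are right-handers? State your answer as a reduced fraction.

1300/8091

There are C(31,5) = 169911 ways to choose 5 from 31.
Selections with exactly 4 right-handers: choose 4 of the 16 right-handers and 1 of the 15 left-handers, C(16,4)·C(15,1) = 1820·15 = 27300.
Probability = 27300/169911 = 1300/8091.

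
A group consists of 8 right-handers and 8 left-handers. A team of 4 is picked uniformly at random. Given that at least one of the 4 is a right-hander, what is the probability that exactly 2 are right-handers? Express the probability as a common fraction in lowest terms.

56/125

Work in counts. Selections with at least one right-hander: C(16,4) − C(8,4) = 1820 − 70 = 1750.
Of those, selections where exactly 2 are right-handers: C(8,2)·C(8,2) = 28·28 = 784.
Conditional probability = 784/1750 = 56/125.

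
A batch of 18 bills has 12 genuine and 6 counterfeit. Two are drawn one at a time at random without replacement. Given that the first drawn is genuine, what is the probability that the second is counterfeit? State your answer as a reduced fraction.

After removing one genuine, 17 remain: 11 genuine and 6 counterfeit.
So the probability the next is counterfeit is 6/17.

6/17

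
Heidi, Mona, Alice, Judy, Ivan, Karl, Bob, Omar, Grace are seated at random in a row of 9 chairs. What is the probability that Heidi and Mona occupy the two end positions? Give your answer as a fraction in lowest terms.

There are 9! = 362880 arrangements.
Place Heidi and Mona at the ends in 2 ways, arrange the remaining 7 in 7! = 5040 ways: 2·5040 = 10080.
Probability = 10080/362880 = 1/36.

1/36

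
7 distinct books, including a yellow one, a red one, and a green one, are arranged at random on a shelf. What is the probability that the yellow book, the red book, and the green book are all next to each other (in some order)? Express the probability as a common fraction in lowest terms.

1/7

There are 7! = 5040 arrangements.
Treat the three as one block: 5! placements × 3! orders within the block = 120·6 = 720.
Probability = 720/5040 = 1/7.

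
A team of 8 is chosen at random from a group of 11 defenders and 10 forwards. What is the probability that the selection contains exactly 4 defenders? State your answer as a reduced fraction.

110/323

There are C(21,8) = 203490 ways to choose 8 from 21.
Selections with exactly 4 defenders: choose 4 of the 11 defenders and 4 of the 10 forwards, C(11,4)·C(10,4) = 330·210 = 69300.
Probability = 69300/203490 = 110/323.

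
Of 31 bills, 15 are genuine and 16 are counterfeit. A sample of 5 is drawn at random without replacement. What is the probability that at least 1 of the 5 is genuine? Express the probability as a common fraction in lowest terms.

7883/8091

Total selections: C(31,5) = 169911.
Favorable selections (at least 1 genuine): C(15,1)·C(16,4) + C(15,2)·C(16,3) + C(15,3)·C(16,2) + C(15,4)·C(16,1) + C(15,5)·C(16,0) = 27300 + 58800 + 54600 + 21840 + 3003 = 165543.
Probability = 165543/169911 = 7883/8091.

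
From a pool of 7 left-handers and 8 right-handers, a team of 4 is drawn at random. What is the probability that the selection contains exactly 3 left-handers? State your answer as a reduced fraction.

The sample space is all 4-subsets of the 15: C(15,4) = 1365.
Selections with exactly 3 left-handers: choose 3 of the 7 left-handers and 1 of the 8 right-handers, C(7,3)·C(8,1) = 35·8 = 280.
Probability = 280/1365 = 8/39.

8/39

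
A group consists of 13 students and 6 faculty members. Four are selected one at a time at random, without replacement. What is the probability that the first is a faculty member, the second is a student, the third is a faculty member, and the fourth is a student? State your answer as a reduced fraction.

65/1292

Multiply the conditional probabilities at each draw: 6/19 · 13/18 · 5/17 · 12/16 = 4680/93024 = 65/1292.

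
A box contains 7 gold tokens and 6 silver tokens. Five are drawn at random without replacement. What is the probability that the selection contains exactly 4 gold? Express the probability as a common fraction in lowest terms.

70/429

There are C(13,5) = 1287 ways to choose 5 from 13.
Selections with exactly 4 gold: choose 4 of the 7 gold and 1 of the 6 silver, C(7,4)·C(6,1) = 35·6 = 210.
Probability = 210/1287 = 70/429.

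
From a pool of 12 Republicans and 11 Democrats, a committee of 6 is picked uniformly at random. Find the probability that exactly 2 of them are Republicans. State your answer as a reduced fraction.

There are C(23,6) = 100947 ways to choose 6 from 23.
Selections with exactly 2 Republicans: choose 2 of the 12 Republicans and 4 of the 11 Democrats, C(12,2)·C(11,4) = 66·330 = 21780.
Probability = 21780/100947 = 660/3059.

660/3059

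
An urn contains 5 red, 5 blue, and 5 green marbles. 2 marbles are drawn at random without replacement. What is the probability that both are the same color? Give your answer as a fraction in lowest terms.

2/7

There are C(15,2) = 105 ways to draw 2 marbles.
All same color: C(5,2) + C(5,2) + C(5,2) = 10 + 10 + 10 = 30.
Probability = 30/105 = 2/7.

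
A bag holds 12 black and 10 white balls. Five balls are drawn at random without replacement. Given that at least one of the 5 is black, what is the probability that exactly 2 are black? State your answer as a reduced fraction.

440/1449

Work in counts. Selections with at least one black: C(22,5) − C(10,5) = 26334 − 252 = 26082.
Of those, selections where exactly 2 are black: C(12,2)·C(10,3) = 66·120 = 7920.
Conditional probability = 7920/26082 = 440/1449.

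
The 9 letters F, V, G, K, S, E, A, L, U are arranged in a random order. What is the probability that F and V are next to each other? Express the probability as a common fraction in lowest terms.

There are 9! = 362880 arrangements.
Treat F and V as a block: 8! arrangements of the blocks × 2 orders within the block = 2·40320 = 80640.
Probability = 80640/362880 = 2/9.

2/9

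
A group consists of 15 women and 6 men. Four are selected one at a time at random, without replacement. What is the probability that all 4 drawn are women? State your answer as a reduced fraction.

13/57

Multiply the conditional probabilities at each draw: 15/21 · 14/20 · 13/19 · 12/18 = 32760/143640 = 13/57.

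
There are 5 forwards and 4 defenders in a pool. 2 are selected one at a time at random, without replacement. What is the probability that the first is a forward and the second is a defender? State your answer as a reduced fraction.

5/18

Multiply the conditional probabilities at each draw: 5/9 · 4/8 = 20/72 = 5/18.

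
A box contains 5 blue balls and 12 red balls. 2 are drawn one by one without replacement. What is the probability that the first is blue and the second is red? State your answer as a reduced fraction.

15/68

Multiply the conditional probabilities at each draw: 5/17 · 12/16 = 60/272 = 15/68.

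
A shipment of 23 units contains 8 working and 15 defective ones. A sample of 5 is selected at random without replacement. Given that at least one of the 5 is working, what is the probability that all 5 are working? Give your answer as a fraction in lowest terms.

Work in counts. Selections with at least one working: C(23,5) − C(15,5) = 33649 − 3003 = 30646.
Of those, selections where all 5 are working: C(8,5) = 56.
Conditional probability = 56/30646 = 4/2189.

4/2189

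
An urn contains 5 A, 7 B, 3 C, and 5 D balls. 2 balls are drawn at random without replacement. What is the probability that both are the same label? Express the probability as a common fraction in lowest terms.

22/95

There are C(20,2) = 190 ways to draw 2 balls.
All same label: C(5,2) + C(7,2) + C(3,2) + C(5,2) = 10 + 21 + 3 + 10 = 44.
Probability = 44/190 = 22/95.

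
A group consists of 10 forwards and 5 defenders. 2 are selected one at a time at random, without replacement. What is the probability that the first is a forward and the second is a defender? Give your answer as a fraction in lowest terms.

5/21

Multiply the conditional probabilities at each draw: 10/15 · 5/14 = 50/210 = 5/21.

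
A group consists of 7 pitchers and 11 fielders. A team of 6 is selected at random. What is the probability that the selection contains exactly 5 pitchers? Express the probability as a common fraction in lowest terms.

11/884

Total number of selections: C(18,6) = 18564.
Selections with exactly 5 pitchers: choose 5 of the 7 pitchers and 1 of the 11 fielders, C(7,5)·C(11,1) = 21·11 = 231.
Probability = 231/18564 = 11/884.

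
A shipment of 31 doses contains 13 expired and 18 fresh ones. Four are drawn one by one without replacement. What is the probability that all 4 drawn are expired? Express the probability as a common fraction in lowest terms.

Multiply the conditional probabilities at each draw: 13/31 · 12/30 · 11/29 · 10/28 = 17160/755160 = 143/6293.

143/6293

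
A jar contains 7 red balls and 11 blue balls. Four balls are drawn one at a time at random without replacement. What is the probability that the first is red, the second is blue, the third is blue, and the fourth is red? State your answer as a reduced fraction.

Multiply the conditional probabilities at each draw: 7/18 · 11/17 · 10/16 · 6/15 = 4620/73440 = 77/1224.

77/1224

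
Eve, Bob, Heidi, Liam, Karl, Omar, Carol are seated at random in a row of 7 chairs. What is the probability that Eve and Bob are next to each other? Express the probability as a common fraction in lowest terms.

2/7

There are 7! = 5040 arrangements.
Treat Eve and Bob as a block: 6! arrangements of the blocks × 2 orders within the block = 2·720 = 1440.
Probability = 1440/5040 = 2/7.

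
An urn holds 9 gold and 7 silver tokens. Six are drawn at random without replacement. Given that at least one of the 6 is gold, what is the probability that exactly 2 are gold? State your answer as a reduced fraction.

20/127

Work in counts. Selections with at least one gold: C(16,6) − C(7,6) = 8008 − 7 = 8001.
Of those, selections where exactly 2 are gold: C(9,2)·C(7,4) = 36·35 = 1260.
Conditional probability = 1260/8001 = 20/127.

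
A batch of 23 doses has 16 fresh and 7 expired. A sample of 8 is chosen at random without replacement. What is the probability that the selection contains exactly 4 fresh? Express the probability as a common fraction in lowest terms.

There are C(23,8) = 490314 ways to choose 8 from 23.
Selections with exactly 4 fresh: choose 4 of the 16 fresh and 4 of the 7 expired, C(16,4)·C(7,4) = 1820·35 = 63700.
Probability = 63700/490314 = 31850/245157.

31850/245157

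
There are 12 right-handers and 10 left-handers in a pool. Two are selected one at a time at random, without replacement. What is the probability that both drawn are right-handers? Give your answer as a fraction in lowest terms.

2/7

Multiply the conditional probabilities at each draw: 12/22 · 11/21 = 132/462 = 2/7.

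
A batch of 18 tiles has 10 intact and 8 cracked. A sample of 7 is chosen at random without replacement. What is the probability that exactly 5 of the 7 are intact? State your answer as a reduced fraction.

49/221

There are C(18,7) = 31824 ways to choose 7 from 18.
Selections with exactly 5 intact: choose 5 of the 10 intact and 2 of the 8 cracked, C(10,5)·C(8,2) = 252·28 = 7056.
Probability = 7056/31824 = 49/221.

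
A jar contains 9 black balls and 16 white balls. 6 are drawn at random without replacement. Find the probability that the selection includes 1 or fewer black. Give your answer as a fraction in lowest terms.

338/1265

Total selections: C(25,6) = 177100.
Favorable selections (1 or fewer black): C(9,0)·C(16,6) + C(9,1)·C(16,5) = 8008 + 39312 = 47320.
Probability = 47320/177100 = 338/1265.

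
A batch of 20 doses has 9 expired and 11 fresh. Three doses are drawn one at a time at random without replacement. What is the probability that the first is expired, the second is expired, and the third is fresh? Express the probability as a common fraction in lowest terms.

11/95

Multiply the conditional probabilities at each draw: 9/20 · 8/19 · 11/18 = 792/6840 = 11/95.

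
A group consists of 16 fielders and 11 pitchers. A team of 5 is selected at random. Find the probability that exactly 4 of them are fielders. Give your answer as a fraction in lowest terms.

There are C(27,5) = 80730 ways to choose 5 from 27.
Selections with exactly 4 fielders: choose 4 of the 16 fielders and 1 of the 11 pitchers, C(16,4)·C(11,1) = 1820·11 = 20020.
Probability = 20020/80730 = 154/621.

154/621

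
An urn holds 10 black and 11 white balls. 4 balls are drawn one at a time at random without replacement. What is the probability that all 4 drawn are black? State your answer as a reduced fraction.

2/57

Multiply the conditional probabilities at each draw: 10/21 · 9/20 · 8/19 · 7/18 = 5040/143640 = 2/57.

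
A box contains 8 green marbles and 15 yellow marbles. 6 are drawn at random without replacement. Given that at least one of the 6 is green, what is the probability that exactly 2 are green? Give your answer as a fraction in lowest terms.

Work in counts. Selections with at least one green: C(23,6) − C(15,6) = 100947 − 5005 = 95942.
Of those, selections where exactly 2 are green: C(8,2)·C(15,4) = 28·1365 = 38220.
Conditional probability = 38220/95942 = 390/979.

390/979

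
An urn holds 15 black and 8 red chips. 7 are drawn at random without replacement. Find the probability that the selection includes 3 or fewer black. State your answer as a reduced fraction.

38158/245157

Total selections: C(23,7) = 245157.
Favorable selections (3 or fewer black): C(15,0)·C(8,7) + C(15,1)·C(8,6) + C(15,2)·C(8,5) + C(15,3)·C(8,4) = 8 + 420 + 5880 + 31850 = 38158.
Probability = 38158/245157.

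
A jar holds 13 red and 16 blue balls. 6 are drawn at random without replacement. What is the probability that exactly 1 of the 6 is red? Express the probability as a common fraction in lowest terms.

Total number of selections: C(29,6) = 475020.
Selections with exactly 1 red: choose 1 of the 13 red and 5 of the 16 blue, C(13,1)·C(16,5) = 13·4368 = 56784.
Probability = 56784/475020 = 52/435.

52/435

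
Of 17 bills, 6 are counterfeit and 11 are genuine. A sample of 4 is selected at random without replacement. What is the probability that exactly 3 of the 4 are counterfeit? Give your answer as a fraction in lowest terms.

The sample space is all 4-subsets of the 17: C(17,4) = 2380.
Selections with exactly 3 counterfeit: choose 3 of the 6 counterfeit and 1 of the 11 genuine, C(6,3)·C(11,1) = 20·11 = 220.
Probability = 220/2380 = 11/119.

11/119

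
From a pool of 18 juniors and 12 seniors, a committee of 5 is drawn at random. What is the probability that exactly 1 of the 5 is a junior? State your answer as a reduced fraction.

165/2639

Total number of selections: C(30,5) = 142506.
Selections with exactly 1 junior: choose 1 of the 18 juniors and 4 of the 12 seniors, C(18,1)·C(12,4) = 18·495 = 8910.
Probability = 8910/142506 = 165/2639.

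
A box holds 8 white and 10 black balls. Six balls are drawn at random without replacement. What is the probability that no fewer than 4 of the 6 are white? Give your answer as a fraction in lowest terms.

Total selections: C(18,6) = 18564.
Favorable selections (no fewer than 4 white): C(8,4)·C(10,2) + C(8,5)·C(10,1) + C(8,6)·C(10,0) = 3150 + 560 + 28 = 3738.
Probability = 3738/18564 = 89/442.

89/442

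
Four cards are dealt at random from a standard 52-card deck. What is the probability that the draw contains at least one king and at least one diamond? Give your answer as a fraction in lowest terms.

52799/270725

There are C(52,4) = 270725 possible draws.
By inclusion-exclusion on the complements, draws missing all kings or all diamonds: C(48,4) + C(39,4) − C(36,4) = 194580 + 82251 − 58905 = 217926.
So draws with at least one of each: 270725 − 217926 = 52799, probability 52799/270725.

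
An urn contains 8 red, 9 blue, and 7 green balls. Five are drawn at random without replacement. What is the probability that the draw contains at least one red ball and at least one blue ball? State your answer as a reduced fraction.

837/1012

There are C(24,5) = 42504 possible draws.
By inclusion-exclusion on the complements, draws missing all red or all blue: C(16,5) + C(15,5) − C(7,5) = 4368 + 3003 − 21 = 7350.
So draws with at least one of each: 42504 − 7350 = 35154, probability 35154/42504 = 837/1012.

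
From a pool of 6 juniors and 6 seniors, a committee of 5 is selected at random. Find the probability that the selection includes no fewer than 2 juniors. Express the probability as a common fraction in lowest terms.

29/33

Total selections: C(12,5) = 792.
Favorable selections (no fewer than 2 juniors): C(6,2)·C(6,3) + C(6,3)·C(6,2) + C(6,4)·C(6,1) + C(6,5)·C(6,0) = 300 + 300 + 90 + 6 = 696.
Probability = 696/792 = 29/33.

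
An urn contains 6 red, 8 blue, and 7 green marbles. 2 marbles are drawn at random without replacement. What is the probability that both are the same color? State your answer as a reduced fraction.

There are C(21,2) = 210 ways to draw 2 marbles.
All same color: C(6,2) + C(8,2) + C(7,2) = 15 + 28 + 21 = 64.
Probability = 64/210 = 32/105.

32/105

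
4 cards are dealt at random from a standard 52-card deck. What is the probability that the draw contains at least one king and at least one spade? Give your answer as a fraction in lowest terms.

There are C(52,4) = 270725 possible draws.
By inclusion-exclusion on the complements, draws missing all kings or all spades: C(48,4) + C(39,4) − C(36,4) = 194580 + 82251 − 58905 = 217926.
So draws with at least one of each: 270725 − 217926 = 52799, probability 52799/270725.

52799/270725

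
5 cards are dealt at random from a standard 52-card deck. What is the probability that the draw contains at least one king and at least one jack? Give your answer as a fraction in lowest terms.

6509/64974

There are C(52,5) = 2598960 possible draws.
By inclusion-exclusion on the complements, draws missing all kings or all jacks: C(48,5) + C(48,5) − C(44,5) = 1712304 + 1712304 − 1086008 = 2338600.
So draws with at least one of each: 2598960 − 2338600 = 260360, probability 260360/2598960 = 6509/64974.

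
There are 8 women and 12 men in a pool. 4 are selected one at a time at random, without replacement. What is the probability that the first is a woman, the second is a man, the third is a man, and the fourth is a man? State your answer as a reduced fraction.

Multiply the conditional probabilities at each draw: 8/20 · 12/19 · 11/18 · 10/17 = 10560/116280 = 88/969.

88/969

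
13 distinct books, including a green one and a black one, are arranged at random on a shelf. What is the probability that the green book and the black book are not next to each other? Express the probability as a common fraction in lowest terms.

There are 13! = 6227020800 arrangements.
Arrangements with the green book and the black book adjacent: 2·12! = 958003200.
So not adjacent: 6227020800 − 958003200 = 5269017600, probability 5269017600/6227020800 = 11/13.

11/13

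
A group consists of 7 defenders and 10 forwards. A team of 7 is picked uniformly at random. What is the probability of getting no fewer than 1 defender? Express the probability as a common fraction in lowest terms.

2416/2431

Total selections: C(17,7) = 19448.
The complement is all 7 are forwards: C(10,7) = 120.
Probability = 1 − 120/19448 = 19328/19448 = 2416/2431.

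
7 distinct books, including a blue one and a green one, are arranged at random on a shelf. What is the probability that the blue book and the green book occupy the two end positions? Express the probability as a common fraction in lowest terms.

1/21

There are 7! = 5040 arrangements.
Place the blue book and the green book at the ends in 2 ways, arrange the remaining 5 in 5! = 120 ways: 2·120 = 240.
Probability = 240/5040 = 1/21.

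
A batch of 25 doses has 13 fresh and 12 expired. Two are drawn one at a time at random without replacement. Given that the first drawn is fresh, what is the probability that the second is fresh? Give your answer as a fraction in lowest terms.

After removing one fresh, 24 remain: 12 fresh and 12 expired.
So the probability the next is fresh is 12/24 = 1/2.

1/2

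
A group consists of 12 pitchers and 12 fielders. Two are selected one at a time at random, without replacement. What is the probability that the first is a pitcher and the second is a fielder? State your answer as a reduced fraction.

6/23

Multiply the conditional probabilities at each draw: 12/24 · 12/23 = 144/552 = 6/23.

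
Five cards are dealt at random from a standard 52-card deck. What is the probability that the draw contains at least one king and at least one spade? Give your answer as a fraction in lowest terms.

229297/866320

There are C(52,5) = 2598960 possible draws.
By inclusion-exclusion on the complements, draws missing all kings or all spades: C(48,5) + C(39,5) − C(36,5) = 1712304 + 575757 − 376992 = 1911069.
So draws with at least one of each: 2598960 − 1911069 = 687891, probability 687891/2598960 = 229297/866320.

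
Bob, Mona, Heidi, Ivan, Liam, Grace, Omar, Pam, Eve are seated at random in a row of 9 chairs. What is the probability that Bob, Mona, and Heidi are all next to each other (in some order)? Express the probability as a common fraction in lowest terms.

There are 9! = 362880 arrangements.
Treat the three as one block: 7! placements × 3! orders within the block = 5040·6 = 30240.
Probability = 30240/362880 = 1/12.

1/12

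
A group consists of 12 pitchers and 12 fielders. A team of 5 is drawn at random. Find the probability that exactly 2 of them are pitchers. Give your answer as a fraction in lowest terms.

There are C(24,5) = 42504 ways to choose 5 from 24.
Selections with exactly 2 pitchers: choose 2 of the 12 pitchers and 3 of the 12 fielders, C(12,2)·C(12,3) = 66·220 = 14520.
Probability = 14520/42504 = 55/161.

55/161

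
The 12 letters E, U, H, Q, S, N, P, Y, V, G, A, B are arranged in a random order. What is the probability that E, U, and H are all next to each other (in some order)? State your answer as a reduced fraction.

1/22

There are 12! = 479001600 arrangements.
Treat the three as one block: 10! placements × 3! orders within the block = 3628800·6 = 21772800.
Probability = 21772800/479001600 = 1/22.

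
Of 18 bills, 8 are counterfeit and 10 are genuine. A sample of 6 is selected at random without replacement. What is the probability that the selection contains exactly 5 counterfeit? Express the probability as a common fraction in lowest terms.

20/663

Total number of selections: C(18,6) = 18564.
Selections with exactly 5 counterfeit: choose 5 of the 8 counterfeit and 1 of the 10 genuine, C(8,5)·C(10,1) = 56·10 = 560.
Probability = 560/18564 = 20/663.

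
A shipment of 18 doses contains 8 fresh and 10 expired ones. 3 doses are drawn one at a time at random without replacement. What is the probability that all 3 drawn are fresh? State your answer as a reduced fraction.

Multiply the conditional probabilities at each draw: 8/18 · 7/17 · 6/16 = 336/4896 = 7/102.

7/102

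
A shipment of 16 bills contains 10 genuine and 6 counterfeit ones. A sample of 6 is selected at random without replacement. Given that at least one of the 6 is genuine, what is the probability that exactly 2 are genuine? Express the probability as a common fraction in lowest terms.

225/2669

Work in counts. Selections with at least one genuine: C(16,6) − C(6,6) = 8008 − 1 = 8007.
Of those, selections where exactly 2 are genuine: C(10,2)·C(6,4) = 45·15 = 675.
Conditional probability = 675/8007 = 225/2669.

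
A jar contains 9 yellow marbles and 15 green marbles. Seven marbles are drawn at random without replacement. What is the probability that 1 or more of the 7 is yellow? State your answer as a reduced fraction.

3431/3496

There are C(24,7) = 346104 ways to choose the 7.
The complement is all 7 are green: C(15,7) = 6435.
Probability = 1 − 6435/346104 = 339669/346104 = 3431/3496.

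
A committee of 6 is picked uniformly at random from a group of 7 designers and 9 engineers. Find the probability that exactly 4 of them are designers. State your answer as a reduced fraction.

The sample space is all 6-subsets of the 16: C(16,6) = 8008.
Selections with exactly 4 designers: choose 4 of the 7 designers and 2 of the 9 engineers, C(7,4)·C(9,2) = 35·36 = 1260.
Probability = 1260/8008 = 45/286.

45/286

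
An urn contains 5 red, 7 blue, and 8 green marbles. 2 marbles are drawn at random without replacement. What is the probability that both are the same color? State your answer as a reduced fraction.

59/190

There are C(20,2) = 190 ways to draw 2 marbles.
All same color: C(5,2) + C(7,2) + C(8,2) = 10 + 21 + 28 = 59.
Probability = 59/190.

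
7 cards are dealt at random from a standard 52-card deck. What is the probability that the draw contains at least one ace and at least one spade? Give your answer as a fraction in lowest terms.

There are C(52,7) = 133784560 possible draws.
By inclusion-exclusion on the complements, draws missing all aces or all spades: C(48,7) + C(39,7) − C(36,7) = 73629072 + 15380937 − 8347680 = 80662329.
So draws with at least one of each: 133784560 − 80662329 = 53122231, probability 53122231/133784560.

53122231/133784560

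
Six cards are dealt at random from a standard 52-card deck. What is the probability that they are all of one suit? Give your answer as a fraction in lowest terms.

66/195755

There are C(52,6) = 20358520 possible 6-card hands.
Hands of one suit: 4 suits × C(13,6) = 4·1716 = 6864.
Probability = 6864/20358520 = 66/195755.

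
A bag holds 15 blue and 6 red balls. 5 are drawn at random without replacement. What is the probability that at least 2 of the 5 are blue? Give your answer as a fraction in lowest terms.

958/969

There are C(21,5) = 20349 ways to choose the 5.
Count the complement (fewer than 2 blue): C(15,0)·C(6,5) + C(15,1)·C(6,4) = 6 + 225 = 231.
Probability = 1 − 231/20349 = 20118/20349 = 958/969.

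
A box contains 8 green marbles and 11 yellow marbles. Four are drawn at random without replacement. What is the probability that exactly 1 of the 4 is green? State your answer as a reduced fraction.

110/323

The sample space is all 4-subsets of the 19: C(19,4) = 3876.
Selections with exactly 1 green: choose 1 of the 8 green and 3 of the 11 yellow, C(8,1)·C(11,3) = 8·165 = 1320.
Probability = 1320/3876 = 110/323.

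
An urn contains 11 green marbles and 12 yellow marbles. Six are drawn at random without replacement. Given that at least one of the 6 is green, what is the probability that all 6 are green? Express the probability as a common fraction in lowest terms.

2/433

Work in counts. Selections with at least one green: C(23,6) − C(12,6) = 100947 − 924 = 100023.
Of those, selections where all 6 are green: C(11,6) = 462.
Conditional probability = 462/100023 = 2/433.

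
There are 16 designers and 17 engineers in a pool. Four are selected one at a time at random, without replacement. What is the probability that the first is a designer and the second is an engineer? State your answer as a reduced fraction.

Multiply the conditional probabilities at each draw: 16/33 · 17/32 = 272/1056 = 17/66.

17/66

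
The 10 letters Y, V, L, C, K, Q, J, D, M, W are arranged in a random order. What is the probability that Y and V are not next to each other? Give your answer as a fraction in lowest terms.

4/5

There are 10! = 3628800 arrangements.
Arrangements with Y and V adjacent: 2·9! = 725760.
So not adjacent: 3628800 − 725760 = 2903040, probability 2903040/3628800 = 4/5.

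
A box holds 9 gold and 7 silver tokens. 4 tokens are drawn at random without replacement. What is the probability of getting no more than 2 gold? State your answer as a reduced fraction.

Total selections: C(16,4) = 1820.
Count the complement (more than 2 gold): C(9,3)·C(7,1) + C(9,4)·C(7,0) = 588 + 126 = 714.
Probability = 1 − 714/1820 = 1106/1820 = 79/130.

79/130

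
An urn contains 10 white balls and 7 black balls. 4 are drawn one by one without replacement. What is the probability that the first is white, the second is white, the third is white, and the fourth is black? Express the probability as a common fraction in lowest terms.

Multiply the conditional probabilities at each draw: 10/17 · 9/16 · 8/15 · 7/14 = 5040/57120 = 3/34.

3/34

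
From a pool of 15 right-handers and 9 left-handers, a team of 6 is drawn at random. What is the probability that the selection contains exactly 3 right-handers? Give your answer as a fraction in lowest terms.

1365/4807

Total number of selections: C(24,6) = 134596.
Selections with exactly 3 right-handers: choose 3 of the 15 right-handers and 3 of the 9 left-handers, C(15,3)·C(9,3) = 455·84 = 38220.
Probability = 38220/134596 = 1365/4807.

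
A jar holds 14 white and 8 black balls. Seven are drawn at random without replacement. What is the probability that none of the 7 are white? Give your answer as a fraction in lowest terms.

There are C(22,7) = 170544 possible selections.
Selections with no white (all black): C(8,7) = 8.
Probability = 8/170544 = 1/21318.

1/21318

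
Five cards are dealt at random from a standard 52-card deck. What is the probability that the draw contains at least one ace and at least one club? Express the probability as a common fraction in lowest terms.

229297/866320

There are C(52,5) = 2598960 possible draws.
By inclusion-exclusion on the complements, draws missing all aces or all clubs: C(48,5) + C(39,5) − C(36,5) = 1712304 + 575757 − 376992 = 1911069.
So draws with at least one of each: 2598960 − 1911069 = 687891, probability 687891/2598960 = 229297/866320.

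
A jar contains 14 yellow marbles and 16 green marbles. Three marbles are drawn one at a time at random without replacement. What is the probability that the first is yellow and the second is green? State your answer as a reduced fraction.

112/435

Multiply the conditional probabilities at each draw: 14/30 · 16/29 = 224/870 = 112/435.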